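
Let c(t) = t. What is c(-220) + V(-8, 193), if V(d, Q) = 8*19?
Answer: -68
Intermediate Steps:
V(d, Q) = 152
c(-220) + V(-8, 193) = -220 + 152 = -68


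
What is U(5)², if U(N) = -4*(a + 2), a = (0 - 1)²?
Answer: 144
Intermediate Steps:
a = 1 (a = (-1)² = 1)
U(N) = -12 (U(N) = -4*(1 + 2) = -4*3 = -12)
U(5)² = (-12)² = 144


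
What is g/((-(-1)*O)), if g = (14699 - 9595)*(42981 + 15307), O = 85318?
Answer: 5129344/1471 ≈ 3487.0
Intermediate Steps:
g = 297501952 (g = 5104*58288 = 297501952)
g/((-(-1)*O)) = 297501952/((-(-1)*85318)) = 297501952/((-1*(-85318))) = 297501952/85318 = 297501952*(1/85318) = 5129344/1471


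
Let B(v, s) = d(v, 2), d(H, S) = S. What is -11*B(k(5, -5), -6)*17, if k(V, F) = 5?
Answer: -374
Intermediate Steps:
B(v, s) = 2
-11*B(k(5, -5), -6)*17 = -11*2*17 = -22*17 = -374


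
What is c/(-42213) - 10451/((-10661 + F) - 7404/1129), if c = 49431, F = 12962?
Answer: -208708680434/36449870175 ≈ -5.7259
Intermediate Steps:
c/(-42213) - 10451/((-10661 + F) - 7404/1129) = 49431/(-42213) - 10451/((-10661 + 12962) - 7404/1129) = 49431*(-1/42213) - 10451/(2301 - 7404*1/1129) = -16477/14071 - 10451/(2301 - 7404/1129) = -16477/14071 - 10451/2590425/1129 = -16477/14071 - 10451*1129/2590425 = -16477/14071 - 11799179/2590425 = -208708680434/36449870175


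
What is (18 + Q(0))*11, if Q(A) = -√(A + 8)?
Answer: 198 - 22*√2 ≈ 166.89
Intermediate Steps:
Q(A) = -√(8 + A)
(18 + Q(0))*11 = (18 - √(8 + 0))*11 = (18 - √8)*11 = (18 - 2*√2)*11 = 198 - 22*√2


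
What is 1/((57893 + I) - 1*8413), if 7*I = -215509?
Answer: 1/18693 ≈ 5.3496e-5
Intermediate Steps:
I = -30787 (I = (1/7)*(-215509) = -30787)
1/((57893 + I) - 1*8413) = 1/((57893 - 30787) - 1*8413) = 1/(27106 - 8413) = 1/18693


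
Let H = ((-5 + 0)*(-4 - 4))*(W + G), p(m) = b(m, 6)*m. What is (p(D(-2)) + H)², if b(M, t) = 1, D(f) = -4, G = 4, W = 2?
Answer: 55696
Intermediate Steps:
p(m) = m (p(m) = 1*m = m)
H = 240 (H = ((-5 + 0)*(-4 - 4))*(2 + 4) = -5*(-8)*6 = 40*6 = 240)
(p(D(-2)) + H)² = (-4 + 240)² = 236² = 55696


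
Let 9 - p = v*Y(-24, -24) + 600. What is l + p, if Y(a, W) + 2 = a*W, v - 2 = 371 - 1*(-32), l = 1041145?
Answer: 808084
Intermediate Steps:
v = 405 (v = 2 + (371 - 1*(-32)) = 2 + (371 + 32) = 2 + 403 = 405)
Y(a, W) = -2 + W*a (Y(a, W) = -2 + a*W = -2 + W*a)
p = -233061 (p = 9 - (405*(-2 - 24*(-24)) + 600) = 9 - (405*(-2 + 576) + 600) = 9 - (405*574 + 600) = 9 - (232470 + 600) = 9 - 1*233070 = 9 - 233070 = -233061)
l + p = 1041145 - 233061 = 808084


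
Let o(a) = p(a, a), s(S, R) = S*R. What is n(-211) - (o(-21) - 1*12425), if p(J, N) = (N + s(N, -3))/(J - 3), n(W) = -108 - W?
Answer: 50119/4 ≈ 12530.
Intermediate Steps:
s(S, R) = R*S
p(J, N) = -2*N/(-3 + J) (p(J, N) = (N - 3*N)/(J - 3) = (-2*N)/(-3 + J) = -2*N/(-3 + J))
o(a) = -2*a/(-3 + a)
n(-211) - (o(-21) - 1*12425) = (-108 - 1*(-211)) - (-2*(-21)/(-3 - 21) - 1*12425) = (-108 + 211) - (-2*(-21)/(-24) - 12425) = 103 - (-2*(-21)*(-1/24) - 12425) = 103 - (-7/4 - 12425) = 103 - 1*(-49707/4) = 103 + 49707/4 = 50119/4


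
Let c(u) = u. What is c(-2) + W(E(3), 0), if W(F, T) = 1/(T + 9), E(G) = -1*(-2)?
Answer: -17/9 ≈ -1.8889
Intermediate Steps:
E(G) = 2
W(F, T) = 1/(9 + T)
c(-2) + W(E(3), 0) = -2 + 1/(9 + 0) = -2 + 1/9 = -17/9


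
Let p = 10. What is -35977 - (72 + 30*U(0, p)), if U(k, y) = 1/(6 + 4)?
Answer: -36052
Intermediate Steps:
U(k, y) = 1/10
-35977 - (72 + 30*U(0, p)) = -35977 - (72 + 30*(1/10)) = -35977 - (72 + 3) = -35977 - 1*75 = -35977 - 75 = -36052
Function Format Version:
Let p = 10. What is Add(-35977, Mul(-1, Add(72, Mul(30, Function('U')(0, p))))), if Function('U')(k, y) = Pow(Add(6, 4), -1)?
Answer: -36052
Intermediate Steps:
Function('U')(k, y) = Rational(1, 10) (Function('U')(k, y) = Pow(10, -1) = Rational(1, 10))
Add(-35977, Mul(-1, Add(72, Mul(30, Function('U')(0, p))))) = Add(-35977, Mul(-1, Add(72, Mul(30, Rational(1, 10))))) = Add(-35977, Mul(-1, Add(72, 3))) = Add(-35977, Mul(-1, 75)) = Add(-35977, -75) = -36052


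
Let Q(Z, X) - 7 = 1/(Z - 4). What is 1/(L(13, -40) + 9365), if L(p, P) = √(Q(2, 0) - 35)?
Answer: 18730/175406507 - I*√114/175406507 ≈ 0.00010678 - 6.087e-8*I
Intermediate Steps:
Q(Z, X) = 7 + 1/(-4 + Z) (Q(Z, X) = 7 + 1/(Z - 4) = 7 + 1/(-4 + Z))
L(p, P) = I*√114/2 (L(p, P) = √((-27 + 7*2)/(-4 + 2) - 35) = √((-27 + 14)/(-2) - 35) = √(-½*(-13) - 35) = √(13/2 - 35) = √(-57/2) = I*√114/2)
1/(L(13, -40) + 9365) = 1/(I*√114/2 + 9365) = 1/(9365 + I*√114/2)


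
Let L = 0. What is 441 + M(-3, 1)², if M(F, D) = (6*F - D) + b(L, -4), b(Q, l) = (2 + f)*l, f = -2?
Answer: 802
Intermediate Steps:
b(Q, l) = 0 (b(Q, l) = (2 - 2)*l = 0*l = 0)
M(F, D) = -D + 6*F (M(F, D) = (6*F - D) + 0 = (-D + 6*F) + 0 = -D + 6*F)
441 + M(-3, 1)² = 441 + (-1*1 + 6*(-3))² = 441 + (-1 - 18)² = 441 + (-19)² = 441 + 361 = 802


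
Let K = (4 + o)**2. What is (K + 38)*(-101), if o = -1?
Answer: -4747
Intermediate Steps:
K = 9 (K = (4 - 1)**2 = 3**2 = 9)
(K + 38)*(-101) = (9 + 38)*(-101) = 47*(-101) = -4747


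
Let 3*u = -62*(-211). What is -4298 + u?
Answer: 188/3 ≈ 62.667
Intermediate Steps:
u = 13082/3 (u = (-62*(-211))/3 = (1/3)*13082 = 13082/3 ≈ 4360.7)
-4298 + u = -4298 + 13082/3 = 188/3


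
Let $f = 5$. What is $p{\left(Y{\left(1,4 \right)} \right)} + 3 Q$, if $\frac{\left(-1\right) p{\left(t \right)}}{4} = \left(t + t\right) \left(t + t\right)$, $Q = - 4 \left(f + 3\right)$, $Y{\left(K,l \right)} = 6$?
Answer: $-672$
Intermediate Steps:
$Q = -32$ ($Q = - 4 \left(5 + 3\right) = \left(-4\right) 8 = -32$)
$p{\left(t \right)} = - 16 t^{2}$ ($p{\left(t \right)} = - 4 \left(t + t\right) \left(t + t\right) = - 4 \cdot 2 t 2 t = - 4 \cdot 4 t^{2} = - 16 t^{2}$)
$p{\left(Y{\left(1,4 \right)} \right)} + 3 Q = - 16 \cdot 6^{2} + 3 \left(-32\right) = \left(-16\right) 36 - 96 = -576 - 96 = -672$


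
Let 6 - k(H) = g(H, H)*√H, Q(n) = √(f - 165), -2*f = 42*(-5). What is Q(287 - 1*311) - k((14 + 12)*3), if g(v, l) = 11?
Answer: -6 + 11*√78 + 2*I*√15 ≈ 91.149 + 7.746*I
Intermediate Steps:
f = 105 (f = -21*(-5) = -½*(-210) = 105)
Q(n) = 2*I*√15 (Q(n) = √(105 - 165) = √(-60) = 2*I*√15)
k(H) = 6 - 11*√H
Q(287 - 1*311) - k((14 + 12)*3) = 2*I*√15 - (6 - 11*√3*√(14 + 12)) = 2*I*√15 - (6 - 11*√78) = 2*I*√15 + (-6 + 11*√78) = -6 + 11*√78 + 2*I*√15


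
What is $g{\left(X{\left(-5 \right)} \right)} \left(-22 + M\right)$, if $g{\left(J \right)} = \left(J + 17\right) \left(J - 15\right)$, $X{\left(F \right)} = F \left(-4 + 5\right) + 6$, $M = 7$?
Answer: $3780$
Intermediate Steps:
$X{\left(F \right)} = 6 + F$ ($X{\left(F \right)} = F 1 + 6 = F + 6 = 6 + F$)
$g{\left(J \right)} = \left(-15 + J\right) \left(17 + J\right)$ ($g{\left(J \right)} = \left(17 + J\right) \left(-15 + J\right) = \left(-15 + J\right) \left(17 + J\right)$)
$g{\left(X{\left(-5 \right)} \right)} \left(-22 + M\right) = \left(-255 + \left(6 - 5\right)^{2} + 2 \left(6 - 5\right)\right) \left(-22 + 7\right) = \left(-255 + 1^{2} + 2 \cdot 1\right) \left(-15\right) = \left(-255 + 1 + 2\right) \left(-15\right) = \left(-252\right) \left(-15\right) = 3780$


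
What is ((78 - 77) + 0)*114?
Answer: 114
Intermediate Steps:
((78 - 77) + 0)*114 = (1 + 0)*114 = 1*114 = 114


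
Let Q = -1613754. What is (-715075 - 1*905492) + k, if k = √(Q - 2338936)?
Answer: -1620567 + I*√3952690 ≈ -1.6206e+6 + 1988.1*I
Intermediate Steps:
k = I*√3952690 (k = √(-1613754 - 2338936) = √(-3952690) = I*√3952690 ≈ 1988.1*I)
(-715075 - 1*905492) + k = (-715075 - 1*905492) + I*√3952690 = (-715075 - 905492) + I*√3952690 = -1620567 + I*√3952690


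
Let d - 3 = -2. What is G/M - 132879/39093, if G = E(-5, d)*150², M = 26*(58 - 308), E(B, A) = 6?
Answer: -4094179/169403 ≈ -24.168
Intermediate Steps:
d = 1 (d = 3 - 2 = 1)
M = -6500 (M = 26*(-250) = -6500)
G = 135000 (G = 6*150² = 6*22500 = 135000)
G/M - 132879/39093 = 135000/(-6500) - 132879/39093 = 135000*(-1/6500) - 132879*1/39093 = -270/13 - 44293/13031 = -4094179/169403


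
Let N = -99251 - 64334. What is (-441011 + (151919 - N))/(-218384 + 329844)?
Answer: -125507/111460 ≈ -1.1260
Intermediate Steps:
N = -163585
(-441011 + (151919 - N))/(-218384 + 329844) = (-441011 + (151919 - 1*(-163585)))/(-218384 + 329844) = (-441011 + (151919 + 163585))/111460 = (-441011 + 315504)*(1/111460) = -125507*1/111460 = -125507/111460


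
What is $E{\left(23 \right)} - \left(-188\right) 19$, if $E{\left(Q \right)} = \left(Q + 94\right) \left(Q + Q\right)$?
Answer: $8954$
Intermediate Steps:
$E{\left(Q \right)} = 2 Q \left(94 + Q\right)$ ($E{\left(Q \right)} = \left(94 + Q\right) 2 Q = 2 Q \left(94 + Q\right)$)
$E{\left(23 \right)} - \left(-188\right) 19 = 2 \cdot 23 \left(94 + 23\right) - \left(-188\right) 19 = 2 \cdot 23 \cdot 117 - -3572 = 5382 + 3572 = 8954$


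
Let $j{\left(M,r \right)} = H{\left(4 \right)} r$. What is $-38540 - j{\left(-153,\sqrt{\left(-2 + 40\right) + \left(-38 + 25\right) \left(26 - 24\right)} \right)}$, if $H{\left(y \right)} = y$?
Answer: $-38540 - 8 \sqrt{3} \approx -38554.0$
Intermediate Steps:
$j{\left(M,r \right)} = 4 r$
$-38540 - j{\left(-153,\sqrt{\left(-2 + 40\right) + \left(-38 + 25\right) \left(26 - 24\right)} \right)} = -38540 - 4 \sqrt{\left(-2 + 40\right) + \left(-38 + 25\right) \left(26 - 24\right)} = -38540 - 4 \sqrt{38 - 26} = -38540 - 4 \sqrt{12} = -38540 - 4 \cdot 2 \sqrt{3} = -38540 - 8 \sqrt{3}$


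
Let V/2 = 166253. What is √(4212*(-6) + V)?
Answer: √307234 ≈ 554.29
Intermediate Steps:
V = 332506 (V = 2*166253 = 332506)
√(4212*(-6) + V) = √(4212*(-6) + 332506) = √(-25272 + 332506) = √307234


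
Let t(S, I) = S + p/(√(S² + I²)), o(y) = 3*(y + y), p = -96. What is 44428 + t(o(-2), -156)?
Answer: 44416 - 4*√170/85 ≈ 44415.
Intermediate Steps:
o(y) = 6*y (o(y) = 3*(2*y) = 6*y)
t(S, I) = S - 96/√(I² + S²) (t(S, I) = S - 96/√(S² + I²) = S - 96/√(I² + S²))
44428 + t(o(-2), -156) = 44428 + (6*(-2) - 96/√((-156)² + (6*(-2))²)) = 44428 + (-12 - 96/√(24336 + (-12)²)) = 44428 + (-12 - 96/√(24336 + 144)) = 44428 + (-12 - 4*√170/85) = 44416 - 4*√170/85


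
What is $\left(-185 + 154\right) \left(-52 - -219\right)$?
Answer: $-5177$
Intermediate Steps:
$\left(-185 + 154\right) \left(-52 - -219\right) = - 31 \left(-52 + 219\right) = \left(-31\right) 167 = -5177$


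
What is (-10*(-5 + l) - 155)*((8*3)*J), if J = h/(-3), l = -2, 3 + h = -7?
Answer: -6800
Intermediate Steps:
h = -10 (h = -3 - 7 = -10)
J = 10/3 (J = -10/(-3) = -10*(-1/3) = 10/3 ≈ 3.3333)
(-10*(-5 + l) - 155)*((8*3)*J) = (-10*(-5 - 2) - 155)*((8*3)*(10/3)) = (-10*(-7) - 155)*(24*(10/3)) = (70 - 155)*80 = -85*80 = -6800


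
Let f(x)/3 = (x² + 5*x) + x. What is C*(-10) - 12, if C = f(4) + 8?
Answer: -1292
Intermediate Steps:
f(x) = 3*x² + 18*x (f(x) = 3*((x² + 5*x) + x) = 3*(x² + 6*x) = 3*x² + 18*x)
C = 128 (C = 3*4*(6 + 4) + 8 = 3*4*10 + 8 = 120 + 8 = 128)
C*(-10) - 12 = 128*(-10) - 12 = -1280 - 12 = -1292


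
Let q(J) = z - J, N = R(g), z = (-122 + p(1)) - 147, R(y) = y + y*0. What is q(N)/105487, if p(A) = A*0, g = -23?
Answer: -246/105487 ≈ -0.0023320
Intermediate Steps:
p(A) = 0
R(y) = y (R(y) = y + 0 = y)
z = -269 (z = (-122 + 0) - 147 = -122 - 147 = -269)
N = -23
q(J) = -269 - J
q(N)/105487 = (-269 - 1*(-23))/105487 = (-269 + 23)*(1/105487) = -246*1/105487 = -246/105487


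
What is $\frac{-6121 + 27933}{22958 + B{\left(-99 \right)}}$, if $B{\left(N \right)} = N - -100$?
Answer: $\frac{21812}{22959} \approx 0.95004$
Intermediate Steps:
$B{\left(N \right)} = 100 + N$ ($B{\left(N \right)} = N + 100 = 100 + N$)
$\frac{-6121 + 27933}{22958 + B{\left(-99 \right)}} = \frac{-6121 + 27933}{22958 + \left(100 - 99\right)} = \frac{21812}{22958 + 1} = \frac{21812}{22959}$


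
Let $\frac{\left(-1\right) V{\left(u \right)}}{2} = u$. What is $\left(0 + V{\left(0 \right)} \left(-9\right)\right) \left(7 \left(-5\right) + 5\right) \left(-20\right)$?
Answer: $0$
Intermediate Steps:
$V{\left(u \right)} = - 2 u$
$\left(0 + V{\left(0 \right)} \left(-9\right)\right) \left(7 \left(-5\right) + 5\right) \left(-20\right) = \left(0 + \left(-2\right) 0 \left(-9\right)\right) \left(7 \left(-5\right) + 5\right) \left(-20\right) = \left(0 + 0 \left(-9\right)\right) \left(-35 + 5\right) \left(-20\right) = \left(0 + 0\right) \left(\left(-30\right) \left(-20\right)\right) = 0 \cdot 600 = 0$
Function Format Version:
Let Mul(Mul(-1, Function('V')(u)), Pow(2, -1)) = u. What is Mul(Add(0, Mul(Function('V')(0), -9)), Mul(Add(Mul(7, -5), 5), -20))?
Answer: 0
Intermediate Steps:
Function('V')(u) = Mul(-2, u)
Mul(Add(0, Mul(Function('V')(0), -9)), Mul(Add(Mul(7, -5), 5), -20)) = Mul(Add(0, Mul(Mul(-2, 0), -9)), Mul(Add(Mul(7, -5), 5), -20)) = Mul(Add(0, Mul(0, -9)), Mul(Add(-35, 5), -20)) = Mul(Add(0, 0), Mul(-30, -20)) = Mul(0, 600) = 0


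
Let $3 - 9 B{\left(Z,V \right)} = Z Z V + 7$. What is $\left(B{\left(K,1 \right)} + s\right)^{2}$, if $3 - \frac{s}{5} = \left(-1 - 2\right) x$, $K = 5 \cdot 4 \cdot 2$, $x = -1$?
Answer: $\frac{2572816}{81} \approx 31763.0$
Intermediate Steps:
$K = 40$ ($K = 20 \cdot 2 = 40$)
$B{\left(Z,V \right)} = - \frac{4}{9} - \frac{V Z^{2}}{9}$ ($B{\left(Z,V \right)} = \frac{1}{3} - \frac{Z Z V + 7}{9} = \frac{1}{3} - \frac{Z^{2} V + 7}{9} = \frac{1}{3} - \frac{V Z^{2} + 7}{9} = \frac{1}{3} - \frac{7 + V Z^{2}}{9} = \frac{1}{3} - \left(\frac{7}{9} + \frac{V Z^{2}}{9}\right) = - \frac{4}{9} - \frac{V Z^{2}}{9}$)
$s = 0$ ($s = 15 - 5 \left(-1 - 2\right) \left(-1\right) = 15 - 5 \left(\left(-3\right) \left(-1\right)\right) = 15 - 15 = 0$)
$\left(B{\left(K,1 \right)} + s\right)^{2} = \left(\left(- \frac{4}{9} - \frac{40^{2}}{9}\right) + 0\right)^{2} = \left(\left(- \frac{4}{9} - \frac{1}{9} \cdot 1600\right) + 0\right)^{2} = \left(\left(- \frac{4}{9} - \frac{1600}{9}\right) + 0\right)^{2} = \left(- \frac{1604}{9} + 0\right)^{2} = \left(- \frac{1604}{9}\right)^{2} = \frac{2572816}{81}$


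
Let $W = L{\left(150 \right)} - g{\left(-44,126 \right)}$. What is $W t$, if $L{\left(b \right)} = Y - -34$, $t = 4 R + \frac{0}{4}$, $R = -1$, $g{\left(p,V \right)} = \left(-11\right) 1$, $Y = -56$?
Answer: $44$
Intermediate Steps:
$g{\left(p,V \right)} = -11$
$t = -4$ ($t = 4 \left(-1\right) + \frac{0}{4} = -4 + 0 \cdot \frac{1}{4} = -4 + 0 = -4$)
$L{\left(b \right)} = -22$ ($L{\left(b \right)} = -56 - -34 = -56 + 34 = -22$)
$W = -11$ ($W = -22 - -11 = -22 + 11 = -11$)
$W t = \left(-11\right) \left(-4\right) = 44$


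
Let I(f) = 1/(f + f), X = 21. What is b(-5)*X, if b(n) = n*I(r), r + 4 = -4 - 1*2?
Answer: 21/4 ≈ 5.2500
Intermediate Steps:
r = -10 (r = -4 + (-4 - 1*2) = -4 + (-4 - 2) = -4 - 6 = -10)
I(f) = 1/(2*f)
b(n) = -n/20 (b(n) = n*((½)/(-10)) = n*((½)*(-⅒)) = n*(-1/20) = -n/20)
b(-5)*X = -1/20*(-5)*21 = (¼)*21 = 21/4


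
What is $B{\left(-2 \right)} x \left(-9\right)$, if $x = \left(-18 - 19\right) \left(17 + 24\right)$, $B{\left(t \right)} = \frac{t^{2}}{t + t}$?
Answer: $-13653$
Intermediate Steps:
$B{\left(t \right)} = \frac{t}{2}$ ($B{\left(t \right)} = \frac{t^{2}}{2 t} = \frac{1}{2 t} t^{2} = \frac{t}{2}$)
$x = -1517$ ($x = \left(-37\right) 41 = -1517$)
$B{\left(-2 \right)} x \left(-9\right) = \frac{1}{2} \left(-2\right) \left(-1517\right) \left(-9\right) = \left(-1\right) \left(-1517\right) \left(-9\right) = 1517 \left(-9\right) = -13653$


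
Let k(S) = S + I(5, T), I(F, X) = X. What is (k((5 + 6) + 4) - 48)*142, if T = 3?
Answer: -4260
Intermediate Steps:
k(S) = 3 + S (k(S) = S + 3 = 3 + S)
(k((5 + 6) + 4) - 48)*142 = ((3 + ((5 + 6) + 4)) - 48)*142 = ((3 + (11 + 4)) - 48)*142 = ((3 + 15) - 48)*142 = (18 - 48)*142 = -30*142 = -4260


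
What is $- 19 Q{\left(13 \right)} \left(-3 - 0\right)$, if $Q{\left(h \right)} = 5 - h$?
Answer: $-456$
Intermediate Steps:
$- 19 Q{\left(13 \right)} \left(-3 - 0\right) = - 19 \left(5 - 13\right) \left(-3 - 0\right) = - 19 \left(5 - 13\right) \left(-3 + 0\right) = - 19 \left(\left(-8\right) \left(-3\right)\right) = \left(-19\right) 24 = -456$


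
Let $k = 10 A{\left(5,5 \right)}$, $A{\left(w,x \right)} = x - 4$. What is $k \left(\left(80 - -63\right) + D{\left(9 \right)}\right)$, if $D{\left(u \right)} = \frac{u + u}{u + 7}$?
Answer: $\frac{5765}{4} \approx 1441.3$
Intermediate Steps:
$D{\left(u \right)} = \frac{2 u}{7 + u}$
$A{\left(w,x \right)} = -4 + x$
$k = 10$ ($k = 10 \left(-4 + 5\right) = 10 \cdot 1 = 10$)
$k \left(\left(80 - -63\right) + D{\left(9 \right)}\right) = 10 \left(\left(80 - -63\right) + 2 \cdot 9 \frac{1}{7 + 9}\right) = 10 \left(\left(80 + 63\right) + 2 \cdot 9 \cdot \frac{1}{16}\right) = 10 \left(143 + 2 \cdot 9 \cdot \frac{1}{16}\right) = 10 \left(143 + \frac{9}{8}\right) = 10 \cdot \frac{1153}{8} = \frac{5765}{4}$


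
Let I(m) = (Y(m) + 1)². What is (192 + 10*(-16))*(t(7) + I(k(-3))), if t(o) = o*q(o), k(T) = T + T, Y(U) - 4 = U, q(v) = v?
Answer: 1600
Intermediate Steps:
Y(U) = 4 + U
k(T) = 2*T
t(o) = o² (t(o) = o*o = o²)
I(m) = (5 + m)² (I(m) = ((4 + m) + 1)² = (5 + m)²)
(192 + 10*(-16))*(t(7) + I(k(-3))) = (192 + 10*(-16))*(7² + (5 + 2*(-3))²) = (192 - 160)*(49 + (5 - 6)²) = 32*(49 + (-1)²) = 32*(49 + 1) = 32*50 = 1600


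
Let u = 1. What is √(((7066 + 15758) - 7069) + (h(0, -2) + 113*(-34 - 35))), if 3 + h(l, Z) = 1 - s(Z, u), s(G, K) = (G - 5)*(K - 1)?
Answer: 6*√221 ≈ 89.196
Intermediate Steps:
s(G, K) = (-1 + K)*(-5 + G) (s(G, K) = (-5 + G)*(-1 + K) = (-1 + K)*(-5 + G))
h(l, Z) = -2 (h(l, Z) = -3 + (1 - (5 - Z - 5*1 + Z*1)) = -3 + (1 - (5 - Z - 5 + Z)) = -3 + (1 - 1*0) = -3 + (1 + 0) = -3 + 1 = -2)
√(((7066 + 15758) - 7069) + (h(0, -2) + 113*(-34 - 35))) = √(((7066 + 15758) - 7069) + (-2 + 113*(-34 - 35))) = √((22824 - 7069) + (-2 + 113*(-69))) = √(15755 + (-2 - 7797)) = √(15755 - 7799) = √7956 = 6*√221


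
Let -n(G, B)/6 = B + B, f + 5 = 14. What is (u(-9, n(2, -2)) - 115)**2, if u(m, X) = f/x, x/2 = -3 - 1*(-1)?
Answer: 219961/16 ≈ 13748.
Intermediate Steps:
f = 9 (f = -5 + 14 = 9)
n(G, B) = -12*B (n(G, B) = -6*(B + B) = -12*B)
x = -4 (x = 2*(-3 - 1*(-1)) = 2*(-3 + 1) = 2*(-2) = -4)
u(m, X) = -9/4 (u(m, X) = 9/(-4) = 9*(-1/4) = -9/4)
(u(-9, n(2, -2)) - 115)**2 = (-9/4 - 115)**2 = (-469/4)**2 = 219961/16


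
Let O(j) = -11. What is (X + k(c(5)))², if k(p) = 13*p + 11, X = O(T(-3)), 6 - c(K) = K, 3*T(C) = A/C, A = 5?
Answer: 169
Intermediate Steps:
T(C) = 5/(3*C) (T(C) = (5/C)/3 = 5/(3*C))
c(K) = 6 - K
X = -11
k(p) = 11 + 13*p
(X + k(c(5)))² = (-11 + (11 + 13*(6 - 1*5)))² = (-11 + (11 + 13*(6 - 5)))² = (-11 + (11 + 13*1))² = (-11 + (11 + 13))² = (-11 + 24)² = 13² = 169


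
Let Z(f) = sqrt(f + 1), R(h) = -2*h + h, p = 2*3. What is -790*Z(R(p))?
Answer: -790*I*sqrt(5) ≈ -1766.5*I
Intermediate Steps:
p = 6
R(h) = -h
Z(f) = sqrt(1 + f)
-790*Z(R(p)) = -790*sqrt(1 - 1*6) = -790*sqrt(1 - 6) = -790*I*sqrt(5)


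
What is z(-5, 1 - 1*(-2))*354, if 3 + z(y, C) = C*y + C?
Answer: -5310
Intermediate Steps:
z(y, C) = -3 + C + C*y (z(y, C) = -3 + (C*y + C) = -3 + (C + C*y) = -3 + C + C*y)
z(-5, 1 - 1*(-2))*354 = (-3 + (1 - 1*(-2)) + (1 - 1*(-2))*(-5))*354 = (-3 + (1 + 2) + (1 + 2)*(-5))*354 = (-3 + 3 + 3*(-5))*354 = (-3 + 3 - 15)*354 = -15*354 = -5310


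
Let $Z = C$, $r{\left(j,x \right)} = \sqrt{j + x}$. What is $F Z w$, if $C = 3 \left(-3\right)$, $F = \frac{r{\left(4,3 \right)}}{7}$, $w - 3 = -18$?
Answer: $\frac{135 \sqrt{7}}{7} \approx 51.025$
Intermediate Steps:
$w = -15$ ($w = 3 - 18 = -15$)
$F = \frac{\sqrt{7}}{7}$ ($F = \frac{\sqrt{4 + 3}}{7} = \sqrt{7} \cdot \frac{1}{7} = \frac{\sqrt{7}}{7} \approx 0.37796$)
$C = -9$
$Z = -9$
$F Z w = \frac{\sqrt{7}}{7} \left(-9\right) \left(-15\right) = - \frac{9 \sqrt{7}}{7} \left(-15\right) = \frac{135 \sqrt{7}}{7}$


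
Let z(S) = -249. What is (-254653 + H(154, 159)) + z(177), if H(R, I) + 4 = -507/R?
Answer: -39256031/154 ≈ -2.5491e+5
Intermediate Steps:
H(R, I) = -4 - 507/R
(-254653 + H(154, 159)) + z(177) = (-254653 + (-4 - 507/154)) - 249 = (-254653 - 1123/154) - 249 = -39217685/154 - 249 = -39256031/154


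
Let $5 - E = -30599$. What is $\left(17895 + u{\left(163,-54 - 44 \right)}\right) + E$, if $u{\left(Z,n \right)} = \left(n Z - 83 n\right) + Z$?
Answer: $40822$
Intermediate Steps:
$u{\left(Z,n \right)} = Z - 83 n + Z n$ ($u{\left(Z,n \right)} = \left(Z n - 83 n\right) + Z = \left(- 83 n + Z n\right) + Z = Z - 83 n + Z n$)
$E = 30604$ ($E = 5 - -30599 = 5 + 30599 = 30604$)
$\left(17895 + u{\left(163,-54 - 44 \right)}\right) + E = \left(17895 + \left(163 - 83 \left(-54 - 44\right) + 163 \left(-54 - 44\right)\right)\right) + 30604 = \left(17895 + \left(163 - -8134 + 163 \left(-98\right)\right)\right) + 30604 = \left(17895 + \left(163 + 8134 - 15974\right)\right) + 30604 = \left(17895 - 7677\right) + 30604 = 10218 + 30604 = 40822$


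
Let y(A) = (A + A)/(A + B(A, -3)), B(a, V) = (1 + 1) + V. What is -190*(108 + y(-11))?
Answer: -62605/3 ≈ -20868.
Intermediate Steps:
B(a, V) = 2 + V
y(A) = 2*A/(-1 + A) (y(A) = (A + A)/(A + (2 - 3)) = (2*A)/(A - 1) = (2*A)/(-1 + A) = 2*A/(-1 + A))
-190*(108 + y(-11)) = -190*(108 + 2*(-11)/(-1 - 11)) = -190*(108 + 2*(-11)/(-12)) = -190*(108 + 2*(-11)*(-1/12)) = -190*(108 + 11/6) = -190*659/6 = -62605/3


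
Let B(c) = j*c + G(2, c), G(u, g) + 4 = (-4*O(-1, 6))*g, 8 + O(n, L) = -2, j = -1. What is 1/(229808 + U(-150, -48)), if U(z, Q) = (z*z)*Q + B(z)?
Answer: -1/856046 ≈ -1.1682e-6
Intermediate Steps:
O(n, L) = -10 (O(n, L) = -8 - 2 = -10)
G(u, g) = -4 + 40*g (G(u, g) = -4 + (-4*(-10))*g = -4 + 40*g)
B(c) = -4 + 39*c (B(c) = -c + (-4 + 40*c) = -4 + 39*c)
U(z, Q) = -4 + 39*z + Q*z² (U(z, Q) = (z*z)*Q + (-4 + 39*z) = z²*Q + (-4 + 39*z) = Q*z² + (-4 + 39*z) = -4 + 39*z + Q*z²)
1/(229808 + U(-150, -48)) = 1/(229808 + (-4 + 39*(-150) - 48*(-150)²)) = 1/(229808 + (-4 - 5850 - 48*22500)) = 1/(229808 + (-4 - 5850 - 1080000)) = 1/(229808 - 1085854) = 1/(-856046) = -1/856046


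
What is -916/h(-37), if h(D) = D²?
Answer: -916/1369 ≈ -0.66910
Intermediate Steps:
-916/h(-37) = -916/((-37)²) = -916/1369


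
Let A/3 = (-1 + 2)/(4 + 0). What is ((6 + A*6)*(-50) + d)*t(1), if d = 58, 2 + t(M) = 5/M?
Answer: -1401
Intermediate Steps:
t(M) = -2 + 5/M
A = ¾ (A = 3*((-1 + 2)/(4 + 0)) = 3*(1/4) = 3*(1*(¼)) = 3*(¼) = ¾ ≈ 0.75000)
((6 + A*6)*(-50) + d)*t(1) = ((6 + (¾)*6)*(-50) + 58)*(-2 + 5/1) = ((6 + 9/2)*(-50) + 58)*(-2 + 5*1) = ((21/2)*(-50) + 58)*(-2 + 5) = (-525 + 58)*3 = -467*3 = -1401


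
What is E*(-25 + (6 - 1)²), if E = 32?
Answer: 0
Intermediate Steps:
E*(-25 + (6 - 1)²) = 32*(-25 + (6 - 1)²) = 32*(-25 + 5²) = 32*(-25 + 25) = 32*0 = 0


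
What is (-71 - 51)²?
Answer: 14884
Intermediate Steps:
(-71 - 51)² = (-122)² = 14884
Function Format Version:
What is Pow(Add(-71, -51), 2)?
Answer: 14884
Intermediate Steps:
Pow(Add(-71, -51), 2) = Pow(-122, 2) = 14884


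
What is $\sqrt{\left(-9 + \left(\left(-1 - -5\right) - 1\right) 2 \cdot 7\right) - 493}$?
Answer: $2 i \sqrt{115} \approx 21.448 i$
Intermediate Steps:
$\sqrt{\left(-9 + \left(\left(-1 - -5\right) - 1\right) 2 \cdot 7\right) - 493} = \sqrt{\left(-9 + \left(\left(-1 + 5\right) - 1\right) 2 \cdot 7\right) - 493} = \sqrt{\left(-9 + \left(4 - 1\right) 2 \cdot 7\right) - 493} = \sqrt{\left(-9 + 3 \cdot 2 \cdot 7\right) - 493} = \sqrt{\left(-9 + 6 \cdot 7\right) - 493} = \sqrt{\left(-9 + 42\right) - 493} = \sqrt{33 - 493} = \sqrt{-460} = 2 i \sqrt{115}$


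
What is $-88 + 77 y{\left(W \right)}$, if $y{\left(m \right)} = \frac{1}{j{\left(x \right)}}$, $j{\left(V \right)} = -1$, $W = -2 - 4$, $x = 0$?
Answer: $-165$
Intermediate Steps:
$W = -6$ ($W = -2 - 4 = -6$)
$y{\left(m \right)} = -1$ ($y{\left(m \right)} = \frac{1}{-1} = -1$)
$-88 + 77 y{\left(W \right)} = -88 + 77 \left(-1\right) = -88 - 77 = -165$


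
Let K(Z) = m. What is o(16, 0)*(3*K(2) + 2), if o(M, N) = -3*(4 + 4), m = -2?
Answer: 96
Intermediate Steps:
K(Z) = -2
o(M, N) = -24 (o(M, N) = -3*8 = -24)
o(16, 0)*(3*K(2) + 2) = -24*(3*(-2) + 2) = -24*(-6 + 2) = -24*(-4) = 96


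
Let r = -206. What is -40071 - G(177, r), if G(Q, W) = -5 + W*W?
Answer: -82502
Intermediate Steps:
G(Q, W) = -5 + W²
-40071 - G(177, r) = -40071 - (-5 + (-206)²) = -40071 - (-5 + 42436) = -40071 - 1*42431 = -40071 - 42431 = -82502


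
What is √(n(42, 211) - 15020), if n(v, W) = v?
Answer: I*√14978 ≈ 122.38*I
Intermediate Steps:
√(n(42, 211) - 15020) = √(42 - 15020) = √(-14978) = I*√14978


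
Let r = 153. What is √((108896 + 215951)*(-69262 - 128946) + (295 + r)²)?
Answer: 8*I*√1006048023 ≈ 2.5375e+5*I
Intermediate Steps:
√((108896 + 215951)*(-69262 - 128946) + (295 + r)²) = √((108896 + 215951)*(-69262 - 128946) + (295 + 153)²) = √(324847*(-198208) + 448²) = √(-64387274176 + 200704) = √(-64387073472) = 8*I*√1006048023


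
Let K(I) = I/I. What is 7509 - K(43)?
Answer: 7508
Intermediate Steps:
K(I) = 1
7509 - K(43) = 7509 - 1*1 = 7509 - 1 = 7508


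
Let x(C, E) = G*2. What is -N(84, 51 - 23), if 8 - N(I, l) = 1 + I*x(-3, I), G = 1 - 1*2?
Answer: -175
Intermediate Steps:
G = -1 (G = 1 - 2 = -1)
x(C, E) = -2 (x(C, E) = -1*2 = -2)
N(I, l) = 7 + 2*I (N(I, l) = 8 - (1 + I*(-2)) = 8 - (1 - 2*I) = 8 + (-1 + 2*I) = 7 + 2*I)
-N(84, 51 - 23) = -(7 + 2*84) = -(7 + 168) = -1*175 = -175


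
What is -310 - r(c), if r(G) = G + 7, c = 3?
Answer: -320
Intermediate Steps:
r(G) = 7 + G
-310 - r(c) = -310 - (7 + 3) = -310 - 1*10 = -310 - 10 = -320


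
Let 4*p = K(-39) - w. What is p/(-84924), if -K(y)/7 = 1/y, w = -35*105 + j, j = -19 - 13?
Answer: -36145/3312036 ≈ -0.010913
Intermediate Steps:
j = -32
w = -3707 (w = -35*105 - 32 = -3675 - 32 = -3707)
K(y) = -7/y
p = 36145/39 (p = (-7/(-39) - 1*(-3707))/4 = (-7*(-1/39) + 3707)/4 = (7/39 + 3707)/4 = (¼)*(144580/39) = 36145/39 ≈ 926.79)
p/(-84924) = (36145/39)/(-84924) = (36145/39)*(-1/84924) = -36145/3312036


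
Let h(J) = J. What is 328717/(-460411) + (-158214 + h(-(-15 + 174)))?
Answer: -72917000020/460411 ≈ -1.5837e+5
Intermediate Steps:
328717/(-460411) + (-158214 + h(-(-15 + 174))) = 328717/(-460411) + (-158214 - (-15 + 174)) = 328717*(-1/460411) + (-158214 - 1*159) = -328717/460411 + (-158214 - 159) = -328717/460411 - 158373 = -72917000020/460411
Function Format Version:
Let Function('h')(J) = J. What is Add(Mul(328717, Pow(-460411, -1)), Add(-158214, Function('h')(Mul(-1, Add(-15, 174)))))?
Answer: Rational(-72917000020, 460411) ≈ -1.5837e+5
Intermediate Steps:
Add(Mul(328717, Pow(-460411, -1)), Add(-158214, Function('h')(Mul(-1, Add(-15, 174))))) = Add(Mul(328717, Pow(-460411, -1)), Add(-158214, Mul(-1, Add(-15, 174)))) = Add(Mul(328717, Rational(-1, 460411)), Add(-158214, Mul(-1, 159))) = Add(Rational(-328717, 460411), Add(-158214, -159)) = Add(Rational(-328717, 460411), -158373) = Rational(-72917000020, 460411)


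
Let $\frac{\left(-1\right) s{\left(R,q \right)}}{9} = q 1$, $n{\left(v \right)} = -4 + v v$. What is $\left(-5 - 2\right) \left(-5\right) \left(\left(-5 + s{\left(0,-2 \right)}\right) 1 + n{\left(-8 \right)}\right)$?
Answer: $2555$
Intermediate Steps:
$n{\left(v \right)} = -4 + v^{2}$
$s{\left(R,q \right)} = - 9 q$ ($s{\left(R,q \right)} = - 9 q 1 = - 9 q$)
$\left(-5 - 2\right) \left(-5\right) \left(\left(-5 + s{\left(0,-2 \right)}\right) 1 + n{\left(-8 \right)}\right) = \left(-5 - 2\right) \left(-5\right) \left(\left(-5 - -18\right) 1 - \left(4 - \left(-8\right)^{2}\right)\right) = \left(-7\right) \left(-5\right) \left(\left(-5 + 18\right) 1 + \left(-4 + 64\right)\right) = 35 \left(13 \cdot 1 + 60\right) = 35 \left(13 + 60\right) = 35 \cdot 73 = 2555$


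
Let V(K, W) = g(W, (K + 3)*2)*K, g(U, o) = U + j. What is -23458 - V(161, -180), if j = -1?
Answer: 5683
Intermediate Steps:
g(U, o) = -1 + U (g(U, o) = U - 1 = -1 + U)
V(K, W) = K*(-1 + W) (V(K, W) = (-1 + W)*K = K*(-1 + W))
-23458 - V(161, -180) = -23458 - 161*(-1 - 180) = -23458 - 161*(-181) = -23458 - 1*(-29141) = -23458 + 29141 = 5683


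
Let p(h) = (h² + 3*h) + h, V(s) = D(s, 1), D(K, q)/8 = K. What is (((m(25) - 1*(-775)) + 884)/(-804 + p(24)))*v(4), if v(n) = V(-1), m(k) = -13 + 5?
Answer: 3302/33 ≈ 100.06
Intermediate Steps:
D(K, q) = 8*K
V(s) = 8*s
m(k) = -8
v(n) = -8 (v(n) = 8*(-1) = -8)
p(h) = h² + 4*h
(((m(25) - 1*(-775)) + 884)/(-804 + p(24)))*v(4) = (((-8 - 1*(-775)) + 884)/(-804 + 24*(4 + 24)))*(-8) = (((-8 + 775) + 884)/(-804 + 24*28))*(-8) = ((767 + 884)/(-804 + 672))*(-8) = (1651/(-132))*(-8) = (1651*(-1/132))*(-8) = -1651/132*(-8) = 3302/33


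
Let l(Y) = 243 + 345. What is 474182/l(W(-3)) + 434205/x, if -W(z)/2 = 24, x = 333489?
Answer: 26398298923/32681922 ≈ 807.73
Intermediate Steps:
W(z) = -48 (W(z) = -2*24 = -48)
l(Y) = 588
474182/l(W(-3)) + 434205/x = 474182/588 + 434205/333489 = 474182*(1/588) + 434205*(1/333489) = 237091/294 + 144735/111163 = 26398298923/32681922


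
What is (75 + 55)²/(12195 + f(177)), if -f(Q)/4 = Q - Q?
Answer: 3380/2439 ≈ 1.3858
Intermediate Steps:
f(Q) = 0 (f(Q) = -4*(Q - Q) = -4*0 = 0)
(75 + 55)²/(12195 + f(177)) = (75 + 55)²/(12195 + 0) = 130²/12195 = 16900*(1/12195) = 3380/2439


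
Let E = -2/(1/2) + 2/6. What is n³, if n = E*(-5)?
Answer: 166375/27 ≈ 6162.0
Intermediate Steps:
E = -11/3 (E = -2/½ + 2*(⅙) = -2*2 + ⅓ = -4 + ⅓ = -11/3 ≈ -3.6667)
n = 55/3 (n = -11/3*(-5) = 55/3 ≈ 18.333)
n³ = (55/3)³ = 166375/27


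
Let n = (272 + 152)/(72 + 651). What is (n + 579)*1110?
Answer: 155045170/241 ≈ 6.4334e+5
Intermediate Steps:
n = 424/723 ≈ 0.58645
(n + 579)*1110 = (424/723 + 579)*1110 = (419041/723)*1110 = 155045170/241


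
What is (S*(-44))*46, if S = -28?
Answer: 56672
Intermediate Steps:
(S*(-44))*46 = -28*(-44)*46 = 1232*46 = 56672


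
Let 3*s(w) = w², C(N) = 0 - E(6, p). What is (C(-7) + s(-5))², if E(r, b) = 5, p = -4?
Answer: 100/9 ≈ 11.111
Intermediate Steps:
C(N) = -5 (C(N) = 0 - 1*5 = 0 - 5 = -5)
s(w) = w²/3
(C(-7) + s(-5))² = (-5 + (⅓)*(-5)²)² = (-5 + (⅓)*25)² = (-5 + 25/3)² = (10/3)² = 100/9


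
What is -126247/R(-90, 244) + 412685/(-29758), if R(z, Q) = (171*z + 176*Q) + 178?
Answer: -7600719323/412624428 ≈ -18.420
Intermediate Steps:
R(z, Q) = 178 + 171*z + 176*Q
-126247/R(-90, 244) + 412685/(-29758) = -126247/(178 + 171*(-90) + 176*244) + 412685/(-29758) = -126247/(178 - 15390 + 42944) + 412685*(-1/29758) = -126247/27732 - 412685/29758 = -7600719323/412624428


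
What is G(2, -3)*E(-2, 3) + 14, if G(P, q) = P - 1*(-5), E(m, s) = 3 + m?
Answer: 21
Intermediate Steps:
G(P, q) = 5 + P (G(P, q) = P + 5 = 5 + P)
G(2, -3)*E(-2, 3) + 14 = (5 + 2)*(3 - 2) + 14 = 7*1 + 14 = 7 + 14 = 21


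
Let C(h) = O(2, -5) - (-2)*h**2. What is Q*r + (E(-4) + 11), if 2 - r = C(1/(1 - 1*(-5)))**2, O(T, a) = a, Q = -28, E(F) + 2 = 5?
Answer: 52045/81 ≈ 642.53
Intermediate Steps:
E(F) = 3 (E(F) = -2 + 5 = 3)
C(h) = -5 + 2*h**2 (C(h) = -5 - (-2)*h**2 = -5 + 2*h**2)
r = -7273/324 (r = 2 - (-5 + 2*(1/(1 - 1*(-5)))**2)**2 = 2 - (-5 + 2*(1/(1 + 5))**2)**2 = 2 - (-5 + 2*(1/6)**2)**2 = 2 - (-5 + 2*(1/36))**2 = 2 - (-5 + 1/18)**2 = 2 - (-89/18)**2 = 2 - 1*7921/324 = 2 - 7921/324 = -7273/324 ≈ -22.448)
Q*r + (E(-4) + 11) = -28*(-7273/324) + (3 + 11) = 50911/81 + 14 = 52045/81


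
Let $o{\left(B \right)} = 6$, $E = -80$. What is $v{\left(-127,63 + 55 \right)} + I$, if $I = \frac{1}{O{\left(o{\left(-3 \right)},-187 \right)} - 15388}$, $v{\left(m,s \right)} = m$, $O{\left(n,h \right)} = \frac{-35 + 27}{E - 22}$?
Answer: $- \frac{99667619}{784784} \approx -127.0$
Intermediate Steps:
$O{\left(n,h \right)} = \frac{4}{51}$ ($O{\left(n,h \right)} = \frac{-35 + 27}{-80 - 22} = - \frac{8}{-102} = \left(-8\right) \left(- \frac{1}{102}\right) = \frac{4}{51}$)
$I = - \frac{51}{784784}$ ($I = \frac{1}{\frac{4}{51} - 15388} = \frac{1}{- \frac{784784}{51}} = - \frac{51}{784784} \approx -6.4986 \cdot 10^{-5}$)
$v{\left(-127,63 + 55 \right)} + I = -127 - \frac{51}{784784} = - \frac{99667619}{784784}$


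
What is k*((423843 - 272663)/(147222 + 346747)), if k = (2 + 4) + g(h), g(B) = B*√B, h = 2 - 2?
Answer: 907080/493969 ≈ 1.8363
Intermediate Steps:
h = 0
g(B) = B^(3/2)
k = 6 (k = (2 + 4) + 0^(3/2) = 6 + 0 = 6)
k*((423843 - 272663)/(147222 + 346747)) = 6*((423843 - 272663)/(147222 + 346747)) = 6*(151180/493969) = 907080/493969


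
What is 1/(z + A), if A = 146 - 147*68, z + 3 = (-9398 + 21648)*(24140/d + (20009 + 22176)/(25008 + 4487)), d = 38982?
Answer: 114977409/1753797177373 ≈ 6.5559e-5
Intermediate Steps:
z = 2886324656023/114977409 (z = -3 + (-9398 + 21648)*(24140/38982 + (20009 + 22176)/(25008 + 4487)) = -3 + 12250*(24140*(1/38982) + 42185/29495) = -3 + 12250*(12070/19491 + 42185*(1/29495)) = -3 + 12250*(12070/19491 + 8437/5899) = -3 + 12250*(235646497/114977409) = -3 + 2886669588250/114977409 = 2886324656023/114977409 ≈ 25103.)
A = -9850 (A = 146 - 9996 = -9850)
1/(z + A) = 1/(2886324656023/114977409 - 9850) = 1/(1753797177373/114977409) = 114977409/1753797177373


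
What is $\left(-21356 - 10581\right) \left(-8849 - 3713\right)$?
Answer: $401192594$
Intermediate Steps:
$\left(-21356 - 10581\right) \left(-8849 - 3713\right) = \left(-31937\right) \left(-12562\right) = 401192594$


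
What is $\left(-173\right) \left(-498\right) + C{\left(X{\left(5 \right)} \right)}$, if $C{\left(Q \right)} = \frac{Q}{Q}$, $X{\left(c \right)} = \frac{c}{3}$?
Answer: $86155$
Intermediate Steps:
$X{\left(c \right)} = \frac{c}{3}$ ($X{\left(c \right)} = c \frac{1}{3} = \frac{c}{3}$)
$C{\left(Q \right)} = 1$
$\left(-173\right) \left(-498\right) + C{\left(X{\left(5 \right)} \right)} = \left(-173\right) \left(-498\right) + 1 = 86154 + 1 = 86155$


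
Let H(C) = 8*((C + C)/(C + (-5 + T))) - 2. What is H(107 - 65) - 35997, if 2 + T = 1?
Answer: -107941/3 ≈ -35980.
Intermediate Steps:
T = -1 (T = -2 + 1 = -1)
H(C) = -2 + 16*C/(-6 + C) (H(C) = 8*((C + C)/(C + (-5 - 1))) - 2 = 8*((2*C)/(C - 6)) - 2 = 8*((2*C)/(-6 + C)) - 2 = 8*(2*C/(-6 + C)) - 2 = 16*C/(-6 + C) - 2 = -2 + 16*C/(-6 + C))
H(107 - 65) - 35997 = 2*(6 + 7*(107 - 65))/(-6 + (107 - 65)) - 35997 = 2*(6 + 7*42)/(-6 + 42) - 35997 = 2*(6 + 294)/36 - 35997 = 2*(1/36)*300 - 35997 = 50/3 - 35997 = -107941/3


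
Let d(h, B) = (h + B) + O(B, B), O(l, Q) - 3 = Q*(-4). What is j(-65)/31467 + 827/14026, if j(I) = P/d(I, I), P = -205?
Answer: 3458211467/58700366886 ≈ 0.058913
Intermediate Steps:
O(l, Q) = 3 - 4*Q (O(l, Q) = 3 + Q*(-4) = 3 - 4*Q)
d(h, B) = 3 + h - 3*B (d(h, B) = (h + B) + (3 - 4*B) = (B + h) + (3 - 4*B) = 3 + h - 3*B)
j(I) = -205/(3 - 2*I) (j(I) = -205/(3 + I - 3*I) = -205/(3 - 2*I))
j(-65)/31467 + 827/14026 = (205/(-3 + 2*(-65)))/31467 + 827/14026 = (205/(-3 - 130))*(1/31467) + 827*(1/14026) = (205/(-133))*(1/31467) + 827/14026 = (205*(-1/133))*(1/31467) + 827/14026 = -205/133*1/31467 + 827/14026 = -205/4185111 + 827/14026 = 3458211467/58700366886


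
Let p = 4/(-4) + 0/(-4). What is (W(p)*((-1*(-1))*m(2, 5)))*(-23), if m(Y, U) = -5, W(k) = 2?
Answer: 230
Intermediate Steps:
p = -1 (p = 4*(-¼) + 0*(-¼) = -1 + 0 = -1)
(W(p)*((-1*(-1))*m(2, 5)))*(-23) = (2*(-1*(-1)*(-5)))*(-23) = (2*(1*(-5)))*(-23) = (2*(-5))*(-23) = -10*(-23) = 230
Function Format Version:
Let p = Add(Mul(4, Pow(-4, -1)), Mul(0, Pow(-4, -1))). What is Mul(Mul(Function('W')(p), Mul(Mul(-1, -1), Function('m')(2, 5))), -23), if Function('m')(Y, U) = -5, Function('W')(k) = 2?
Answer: 230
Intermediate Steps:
p = -1 (p = Add(Mul(4, Rational(-1, 4)), Mul(0, Rational(-1, 4))) = Add(-1, 0) = -1)
Mul(Mul(Function('W')(p), Mul(Mul(-1, -1), Function('m')(2, 5))), -23) = Mul(Mul(2, Mul(Mul(-1, -1), -5)), -23) = Mul(Mul(2, Mul(1, -5)), -23) = Mul(Mul(2, -5), -23) = Mul(-10, -23) = 230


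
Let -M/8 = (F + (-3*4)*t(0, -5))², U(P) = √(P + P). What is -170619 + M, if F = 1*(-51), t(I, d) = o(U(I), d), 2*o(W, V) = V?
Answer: -174147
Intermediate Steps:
U(P) = √2*√P (U(P) = √(2*P) = √2*√P)
o(W, V) = V/2
t(I, d) = d/2
F = -51
M = -3528 (M = -8*(-51 + (-3*4)*((½)*(-5)))² = -8*(-51 - 12*(-5/2))² = -8*(-51 + 30)² = -8*(-21)² = -8*441 = -3528)
-170619 + M = -170619 - 3528 = -174147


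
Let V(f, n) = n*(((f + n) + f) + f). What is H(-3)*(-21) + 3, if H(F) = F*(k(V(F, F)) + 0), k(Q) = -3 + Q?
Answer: 2082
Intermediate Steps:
V(f, n) = n*(n + 3*f) (V(f, n) = n*((n + 2*f) + f) = n*(n + 3*f))
H(F) = F*(-3 + 4*F²) (H(F) = F*((-3 + F*(F + 3*F)) + 0) = F*((-3 + F*(4*F)) + 0) = F*((-3 + 4*F²) + 0) = F*(-3 + 4*F²))
H(-3)*(-21) + 3 = -3*(-3 + 4*(-3)²)*(-21) + 3 = -3*(-3 + 4*9)*(-21) + 3 = -3*(-3 + 36)*(-21) + 3 = -3*33*(-21) + 3 = -99*(-21) + 3 = 2079 + 3 = 2082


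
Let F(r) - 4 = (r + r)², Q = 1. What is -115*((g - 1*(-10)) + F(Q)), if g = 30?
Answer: -5520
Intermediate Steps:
F(r) = 4 + 4*r² (F(r) = 4 + (r + r)² = 4 + (2*r)² = 4 + 4*r²)
-115*((g - 1*(-10)) + F(Q)) = -115*((30 - 1*(-10)) + (4 + 4*1²)) = -115*((30 + 10) + (4 + 4*1)) = -115*(40 + (4 + 4)) = -115*(40 + 8) = -115*48 = -5520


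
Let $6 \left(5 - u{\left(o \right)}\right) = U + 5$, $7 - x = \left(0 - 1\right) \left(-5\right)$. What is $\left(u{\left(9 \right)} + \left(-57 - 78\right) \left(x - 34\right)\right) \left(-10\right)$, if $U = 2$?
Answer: $- \frac{129715}{3} \approx -43238.0$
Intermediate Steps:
$x = 2$ ($x = 7 - \left(0 - 1\right) \left(-5\right) = 7 - \left(-1\right) \left(-5\right) = 7 - 5 = 2$)
$u{\left(o \right)} = \frac{23}{6}$ ($u{\left(o \right)} = 5 - \frac{2 + 5}{6} = 5 - \frac{7}{6} = \frac{23}{6}$)
$\left(u{\left(9 \right)} + \left(-57 - 78\right) \left(x - 34\right)\right) \left(-10\right) = \left(\frac{23}{6} + \left(-57 - 78\right) \left(2 - 34\right)\right) \left(-10\right) = \left(\frac{23}{6} - -4320\right) \left(-10\right) = \left(\frac{23}{6} + 4320\right) \left(-10\right) = \frac{25943}{6} \left(-10\right) = - \frac{129715}{3}$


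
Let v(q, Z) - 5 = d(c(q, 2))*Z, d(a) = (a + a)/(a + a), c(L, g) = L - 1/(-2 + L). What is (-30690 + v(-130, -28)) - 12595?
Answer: -43308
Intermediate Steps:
d(a) = 1 (d(a) = (2*a)/((2*a)) = (2*a)*(1/(2*a)) = 1)
v(q, Z) = 5 + Z (v(q, Z) = 5 + 1*Z = 5 + Z)
(-30690 + v(-130, -28)) - 12595 = (-30690 + (5 - 28)) - 12595 = (-30690 - 23) - 12595 = -30713 - 12595 = -43308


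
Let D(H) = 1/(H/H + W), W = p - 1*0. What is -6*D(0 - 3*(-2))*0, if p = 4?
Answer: 0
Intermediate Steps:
W = 4 (W = 4 - 1*0 = 4 + 0 = 4)
D(H) = 1/5 (D(H) = 1/(H/H + 4) = 1/(1 + 4) = 1/5)
-6*D(0 - 3*(-2))*0 = -6*1/5*0 = -6/5*0 = 0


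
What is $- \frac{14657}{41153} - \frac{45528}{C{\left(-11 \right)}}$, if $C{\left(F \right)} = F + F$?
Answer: $\frac{936645665}{452683} \approx 2069.1$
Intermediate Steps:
$C{\left(F \right)} = 2 F$
$- \frac{14657}{41153} - \frac{45528}{C{\left(-11 \right)}} = - \frac{14657}{41153} - \frac{45528}{2 \left(-11\right)} = \left(-14657\right) \frac{1}{41153} - \frac{45528}{-22} = - \frac{14657}{41153} - - \frac{22764}{11} = - \frac{14657}{41153} + \frac{22764}{11} = \frac{936645665}{452683}$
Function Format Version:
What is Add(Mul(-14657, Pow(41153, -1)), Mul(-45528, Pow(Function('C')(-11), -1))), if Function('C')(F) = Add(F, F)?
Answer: Rational(936645665, 452683) ≈ 2069.1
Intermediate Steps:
Function('C')(F) = Mul(2, F)
Add(Mul(-14657, Pow(41153, -1)), Mul(-45528, Pow(Function('C')(-11), -1))) = Add(Mul(-14657, Pow(41153, -1)), Mul(-45528, Pow(Mul(2, -11), -1))) = Add(Mul(-14657, Rational(1, 41153)), Mul(-45528, Pow(-22, -1))) = Add(Rational(-14657, 41153), Mul(-45528, Rational(-1, 22))) = Add(Rational(-14657, 41153), Rational(22764, 11)) = Rational(936645665, 452683)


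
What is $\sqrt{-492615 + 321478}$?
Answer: $i \sqrt{171137} \approx 413.69 i$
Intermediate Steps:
$\sqrt{-492615 + 321478} = \sqrt{-171137} = i \sqrt{171137}$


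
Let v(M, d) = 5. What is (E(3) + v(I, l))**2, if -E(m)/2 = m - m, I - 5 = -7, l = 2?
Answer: 25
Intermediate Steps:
I = -2 (I = 5 - 7 = -2)
E(m) = 0 (E(m) = -2*(m - m) = -2*0 = 0)
(E(3) + v(I, l))**2 = (0 + 5)**2 = 5**2 = 25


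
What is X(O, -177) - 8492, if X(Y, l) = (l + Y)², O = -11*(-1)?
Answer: 19064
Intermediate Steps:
O = 11
X(Y, l) = (Y + l)²
X(O, -177) - 8492 = (11 - 177)² - 8492 = (-166)² - 8492 = 27556 - 8492 = 19064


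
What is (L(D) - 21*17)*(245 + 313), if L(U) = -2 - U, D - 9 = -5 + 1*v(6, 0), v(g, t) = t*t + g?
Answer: -205902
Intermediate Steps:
v(g, t) = g + t**2 (v(g, t) = t**2 + g = g + t**2)
D = 10 (D = 9 + (-5 + 1*(6 + 0**2)) = 9 + (-5 + 1*(6 + 0)) = 9 + (-5 + 1*6) = 9 + (-5 + 6) = 9 + 1 = 10)
(L(D) - 21*17)*(245 + 313) = ((-2 - 1*10) - 21*17)*(245 + 313) = ((-2 - 10) - 357)*558 = (-12 - 357)*558 = -369*558 = -205902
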